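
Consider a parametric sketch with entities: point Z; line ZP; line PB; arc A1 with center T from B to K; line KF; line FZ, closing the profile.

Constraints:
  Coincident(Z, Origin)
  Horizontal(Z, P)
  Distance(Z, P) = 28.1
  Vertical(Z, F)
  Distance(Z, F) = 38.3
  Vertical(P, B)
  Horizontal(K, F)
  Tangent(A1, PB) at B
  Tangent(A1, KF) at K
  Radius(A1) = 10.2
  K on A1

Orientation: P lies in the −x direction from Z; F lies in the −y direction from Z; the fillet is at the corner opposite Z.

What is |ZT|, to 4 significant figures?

33.32

ZF is vertical with |ZF| = 38.3 and F on the −y side, so F = (0.000, -38.30). The virtual corner opposite Z is at (-28.10, -38.30). Since A1 is tangent to PB there, TB ⟂ PB and A1 meets KF tangentially, so TK is at right angles to KF, with radius 10.2, so the center T sits 10.2 in from both sides at T = (-17.90, -28.10). Then |ZT| = |T − Z| = 33.32.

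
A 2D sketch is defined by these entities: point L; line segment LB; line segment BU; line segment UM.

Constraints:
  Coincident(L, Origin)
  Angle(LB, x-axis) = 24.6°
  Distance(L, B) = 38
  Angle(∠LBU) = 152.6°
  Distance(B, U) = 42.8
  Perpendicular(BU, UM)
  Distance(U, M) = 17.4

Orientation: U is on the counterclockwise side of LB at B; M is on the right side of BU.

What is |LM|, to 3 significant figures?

84.1

∠LBU = 152.6°, so BU runs at 24.6° + (180° − 152.6°) = 52.0° from the x-axis; with |BU| = 42.8, U = B + 42.8·(cos 52.0°, sin 52.0°) = (60.9, 49.5). BU is perpendicular to UM; with |UM| = 17.4 on the right of BU, M = U + 17.4·(0.788, -0.616) = (74.6, 38.8). Then |LM| = |M − L| = 84.1.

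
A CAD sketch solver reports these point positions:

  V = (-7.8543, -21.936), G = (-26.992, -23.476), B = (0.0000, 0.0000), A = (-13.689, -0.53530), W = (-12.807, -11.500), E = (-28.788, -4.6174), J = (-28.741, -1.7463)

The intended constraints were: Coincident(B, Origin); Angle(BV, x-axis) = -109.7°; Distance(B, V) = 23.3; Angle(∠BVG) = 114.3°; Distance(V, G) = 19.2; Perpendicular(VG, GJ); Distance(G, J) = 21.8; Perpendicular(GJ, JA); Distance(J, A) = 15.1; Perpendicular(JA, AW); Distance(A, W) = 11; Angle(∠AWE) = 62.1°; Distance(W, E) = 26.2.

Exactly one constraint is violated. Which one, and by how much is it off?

Distance(W, E) = 26.2 — off by 8.80.

B = (0.00, 0.00) ✓; BV at -109.7° ✓; |BV| = 23.30 ✓; ∠BVG = 114.3° ✓; |VG| = 19.20 ✓; ∠(VG, GJ) = 90.00° ✓; |GJ| = 21.80 ✓; ∠(GJ, JA) = 90.00° ✓; |JA| = 15.10 ✓; ∠(JA, AW) = 90.00° ✓; |AW| = 11.00 ✓; ∠AWE = 62.10° ✓; |WE| = 17.40 ✗.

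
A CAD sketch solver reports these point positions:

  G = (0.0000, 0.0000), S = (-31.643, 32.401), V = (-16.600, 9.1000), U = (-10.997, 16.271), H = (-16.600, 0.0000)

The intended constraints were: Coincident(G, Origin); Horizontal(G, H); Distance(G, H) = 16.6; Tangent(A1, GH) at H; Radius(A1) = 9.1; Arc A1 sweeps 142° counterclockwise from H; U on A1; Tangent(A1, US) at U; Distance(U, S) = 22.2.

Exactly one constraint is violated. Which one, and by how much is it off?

Distance(U, S) = 22.2 — off by 4.00.

G = (0.00, 0.00) ✓; G.y = 0.00, H.y = 0.00 ✓; |GH| = 16.60 ✓; ∠(VH, HG) = 90.00° ✓; |VH| = 9.100 ✓; bearing(V→U) − bearing(V→H) = 142.0° ✓; |VU| = 9.100 ✓; ∠(VU, US) = 90.00° ✓; |US| = 26.20 ✗.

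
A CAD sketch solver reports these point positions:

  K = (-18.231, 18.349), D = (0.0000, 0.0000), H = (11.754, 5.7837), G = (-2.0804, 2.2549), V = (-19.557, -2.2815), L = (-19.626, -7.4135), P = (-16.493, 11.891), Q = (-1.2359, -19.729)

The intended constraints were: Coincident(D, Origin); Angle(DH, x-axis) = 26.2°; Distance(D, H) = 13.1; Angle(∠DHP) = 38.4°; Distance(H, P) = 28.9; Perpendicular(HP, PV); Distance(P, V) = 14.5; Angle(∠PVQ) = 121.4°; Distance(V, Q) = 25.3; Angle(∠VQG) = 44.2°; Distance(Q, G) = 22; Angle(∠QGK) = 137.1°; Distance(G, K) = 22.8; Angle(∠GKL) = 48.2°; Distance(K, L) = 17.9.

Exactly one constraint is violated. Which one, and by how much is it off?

Distance(K, L) = 17.9 — off by 7.90.

D = (0.00, 0.00) ✓; DH at 26.20° ✓; |DH| = 13.10 ✓; ∠DHP = 38.40° ✓; |HP| = 28.90 ✓; ∠(HP, PV) = 90.00° ✓; |PV| = 14.50 ✓; ∠PVQ = 121.4° ✓; |VQ| = 25.30 ✓; ∠VQG = 44.20° ✓; |QG| = 22.00 ✓; ∠QGK = 137.1° ✓; |GK| = 22.80 ✓; ∠GKL = 48.20° ✓; |KL| = 25.80 ✗.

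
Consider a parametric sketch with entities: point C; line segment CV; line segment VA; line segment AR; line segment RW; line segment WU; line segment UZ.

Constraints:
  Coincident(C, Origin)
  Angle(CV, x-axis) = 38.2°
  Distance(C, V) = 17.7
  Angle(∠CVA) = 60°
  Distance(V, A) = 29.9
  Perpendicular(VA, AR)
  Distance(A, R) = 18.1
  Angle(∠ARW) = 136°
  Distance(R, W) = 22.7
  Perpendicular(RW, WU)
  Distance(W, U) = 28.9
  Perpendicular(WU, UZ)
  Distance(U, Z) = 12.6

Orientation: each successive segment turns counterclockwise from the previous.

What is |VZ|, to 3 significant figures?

5.69

C is at the origin; CV runs at 38.2° with length 17.7, so V = (13.9, 10.9). ∠CVA = 60.0° gives VA at 158° from the x-axis; with |VA| = 29.9, A = (-13.9, 22.0). VA ⟂ AR, so AR runs at -112°; with |AR| = 18.1, R = (-20.6, 5.24). ∠ARW = 136.0° gives RW at -67.8° from the x-axis; with |RW| = 22.7, W = (-12.0, -15.8). RW is perpendicular to WU, so WU runs at 22.2°; with |WU| = 28.9, U = (14.8, -4.85). The perpendicularity gives UZ at right angles to WU, so UZ runs at 112°; with |UZ| = 12.6, Z = (10.0, 6.81). Then |VZ| = |Z − V| = 5.69.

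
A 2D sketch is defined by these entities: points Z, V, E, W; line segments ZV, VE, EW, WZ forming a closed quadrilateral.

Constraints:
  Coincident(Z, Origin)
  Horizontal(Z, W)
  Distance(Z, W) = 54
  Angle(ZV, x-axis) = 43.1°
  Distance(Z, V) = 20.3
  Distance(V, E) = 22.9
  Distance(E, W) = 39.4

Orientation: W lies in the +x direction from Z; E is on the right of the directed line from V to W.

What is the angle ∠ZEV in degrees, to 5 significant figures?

57.990°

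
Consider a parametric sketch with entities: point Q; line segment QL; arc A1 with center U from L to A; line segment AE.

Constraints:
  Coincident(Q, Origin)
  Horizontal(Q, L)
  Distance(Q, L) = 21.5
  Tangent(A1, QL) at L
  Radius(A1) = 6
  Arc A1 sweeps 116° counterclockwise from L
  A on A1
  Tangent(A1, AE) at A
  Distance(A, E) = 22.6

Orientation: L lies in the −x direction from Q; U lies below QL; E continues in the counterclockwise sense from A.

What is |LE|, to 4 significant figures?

29.29

On A1, L sits at bearing 90° from U; a 116° counterclockwise sweep puts A at bearing 206°, so A = U + 6.0·(cos 206°, sin 206°) = (-26.89, -8.630). The tangent condition forces UA to be normal to AE, so AE runs along (−sin 206°, cos 206°); with |AE| = 22.6, E = (-16.99, -28.94). Then |LE| = |E − L| = 29.29.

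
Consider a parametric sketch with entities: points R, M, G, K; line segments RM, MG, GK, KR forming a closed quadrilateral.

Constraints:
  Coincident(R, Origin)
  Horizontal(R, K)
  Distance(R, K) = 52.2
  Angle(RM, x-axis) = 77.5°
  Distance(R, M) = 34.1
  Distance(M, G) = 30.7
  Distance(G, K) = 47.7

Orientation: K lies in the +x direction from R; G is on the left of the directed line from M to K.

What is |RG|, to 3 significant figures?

57.4

R is at the origin; R and K share the same y with |RK| = 52.2 and K in +x, so K = (52.2, 0). RM runs at 77.5° with |RM| = 34.1, so M = (7.38, 33.3). G is determined by |MG| = 30.7 and |GK| = 47.7 together: it lies at the intersection of circle(M, 30.7) and circle(K, 47.7). With |MK| = 55.8, the foot of the radical line on MK is 16.0 from M and the perpendicular offset is √(30.7² − 16.0²) = 26.2. Taking the left-of-MK solution: G = (35.8, 44.8).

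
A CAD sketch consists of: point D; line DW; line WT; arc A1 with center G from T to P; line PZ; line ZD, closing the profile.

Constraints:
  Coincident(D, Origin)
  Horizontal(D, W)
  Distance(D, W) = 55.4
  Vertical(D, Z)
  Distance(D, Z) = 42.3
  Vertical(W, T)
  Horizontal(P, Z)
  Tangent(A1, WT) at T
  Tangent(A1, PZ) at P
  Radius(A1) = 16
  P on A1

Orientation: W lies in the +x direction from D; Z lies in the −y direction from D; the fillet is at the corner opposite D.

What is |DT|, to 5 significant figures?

61.326

The virtual corner opposite D is at (55.400, -42.300). Since A1 is tangent to WT there, GT ⟂ WT and since A1 is tangent to PZ there, GP ⟂ PZ, with radius 16.0, so the center G sits 16.0 in from both sides at G = (39.400, -26.300). That places the tangent points at T = (55.400, -26.300) on WT and P = (39.400, -42.300) on PZ. Then |DT| = |T − D| = 61.326.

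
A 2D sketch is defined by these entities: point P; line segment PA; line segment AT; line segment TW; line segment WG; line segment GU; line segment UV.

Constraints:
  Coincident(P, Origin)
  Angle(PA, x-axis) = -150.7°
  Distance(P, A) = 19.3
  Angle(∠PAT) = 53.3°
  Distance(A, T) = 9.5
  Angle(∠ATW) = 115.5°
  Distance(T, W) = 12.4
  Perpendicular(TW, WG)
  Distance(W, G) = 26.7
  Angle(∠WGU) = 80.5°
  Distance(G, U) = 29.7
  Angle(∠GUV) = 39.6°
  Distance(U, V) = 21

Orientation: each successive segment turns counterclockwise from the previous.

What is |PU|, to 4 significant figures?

35.99

P is at the origin; PA runs at -150.7° with length 19.3, so A = (-16.83, -9.445). ∠PAT = 53.3° gives AT at -24.00° from the x-axis; with |AT| = 9.5, T = (-8.152, -13.31). ∠ATW = 115.5° gives TW at 40.50° from the x-axis; with |TW| = 12.4, W = (1.277, -5.256). TW is perpendicular to WG, so WG runs at 130.5°; with |WG| = 26.7, G = (-16.06, 15.05). ∠WGU = 80.5° gives GU at -130.0° from the x-axis; with |GU| = 29.7, U = (-35.15, -7.705). Then |PU| = |U − P| = 35.99.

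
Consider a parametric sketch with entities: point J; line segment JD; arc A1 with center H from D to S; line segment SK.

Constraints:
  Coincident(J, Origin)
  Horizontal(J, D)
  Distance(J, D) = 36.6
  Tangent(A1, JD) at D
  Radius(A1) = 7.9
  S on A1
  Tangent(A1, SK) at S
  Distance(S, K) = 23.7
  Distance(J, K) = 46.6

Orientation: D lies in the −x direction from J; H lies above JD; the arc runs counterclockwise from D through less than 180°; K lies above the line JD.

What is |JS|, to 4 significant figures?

30.32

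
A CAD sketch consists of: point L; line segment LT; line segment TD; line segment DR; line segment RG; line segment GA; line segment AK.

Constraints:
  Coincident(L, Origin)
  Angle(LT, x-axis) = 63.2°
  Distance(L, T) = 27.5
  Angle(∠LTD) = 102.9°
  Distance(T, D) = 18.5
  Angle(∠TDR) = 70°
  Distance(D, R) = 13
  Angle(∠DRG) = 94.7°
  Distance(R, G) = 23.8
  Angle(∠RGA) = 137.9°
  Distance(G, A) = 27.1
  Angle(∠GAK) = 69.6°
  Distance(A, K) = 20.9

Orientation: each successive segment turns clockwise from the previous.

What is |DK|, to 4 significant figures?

30.33

L is at the origin; LT runs at 63.2° with length 27.5, so T = (12.40, 24.55). ∠LTD = 102.9° gives TD at -13.90° from the x-axis; with |TD| = 18.5, D = (30.36, 20.10). ∠TDR = 70.0° gives DR at -123.9° from the x-axis; with |DR| = 13.0, R = (23.11, 9.312). ∠DRG = 94.7° gives RG at 150.8° from the x-axis; with |RG| = 23.8, G = (2.331, 20.92). ∠RGA = 137.9° gives GA at 108.7° from the x-axis; with |GA| = 27.1, A = (-6.357, 46.59). ∠GAK = 69.6° gives AK at -1.700° from the x-axis; with |AK| = 20.9, K = (14.53, 45.97). Then |DK| = |K − D| = 30.33.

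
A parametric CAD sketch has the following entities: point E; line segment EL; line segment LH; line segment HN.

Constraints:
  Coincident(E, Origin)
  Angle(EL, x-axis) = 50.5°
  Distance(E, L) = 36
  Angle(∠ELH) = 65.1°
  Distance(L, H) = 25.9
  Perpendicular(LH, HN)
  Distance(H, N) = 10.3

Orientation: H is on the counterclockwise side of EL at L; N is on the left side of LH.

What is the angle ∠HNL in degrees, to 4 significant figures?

68.31°

E is at the origin; EL runs at 50.5° with length 36.0, so L = 36.0·(cos 50.5°, sin 50.5°) = (22.90, 27.78). ∠ELH = 65.1°, so LH runs at 50.5° + (180° − 65.1°) = 165.4° from the x-axis; with |LH| = 25.9, H = L + 25.9·(cos 165.4°, sin 165.4°) = (-2.165, 34.31). LH is perpendicular to HN; with |HN| = 10.3 on the left of LH, N = H + 10.3·(-0.2521, -0.9677) = (-4.761, 24.34). Then cos ∠HNL = NH·NL / (|NH||NL|), giving 68.31°.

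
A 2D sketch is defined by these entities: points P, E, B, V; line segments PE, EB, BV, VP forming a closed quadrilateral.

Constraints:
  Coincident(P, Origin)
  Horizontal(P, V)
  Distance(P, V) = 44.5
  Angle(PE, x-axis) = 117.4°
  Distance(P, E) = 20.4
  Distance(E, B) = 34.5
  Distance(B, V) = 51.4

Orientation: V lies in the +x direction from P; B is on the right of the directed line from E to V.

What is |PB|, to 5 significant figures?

16.595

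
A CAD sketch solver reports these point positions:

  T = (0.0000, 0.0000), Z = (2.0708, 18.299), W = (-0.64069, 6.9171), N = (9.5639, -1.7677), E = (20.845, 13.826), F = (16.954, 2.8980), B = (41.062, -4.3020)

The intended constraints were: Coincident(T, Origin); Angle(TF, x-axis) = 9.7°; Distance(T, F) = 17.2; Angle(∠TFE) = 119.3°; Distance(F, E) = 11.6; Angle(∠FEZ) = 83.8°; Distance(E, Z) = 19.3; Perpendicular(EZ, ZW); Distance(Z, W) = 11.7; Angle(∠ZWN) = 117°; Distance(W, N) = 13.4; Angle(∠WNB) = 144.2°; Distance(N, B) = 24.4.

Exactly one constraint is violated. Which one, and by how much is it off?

Distance(N, B) = 24.4 — off by 7.20.

T = (0.00, 0.00) ✓; TF at 9.700° ✓; |TF| = 17.20 ✓; ∠TFE = 119.3° ✓; |FE| = 11.60 ✓; ∠FEZ = 83.80° ✓; |EZ| = 19.30 ✓; ∠(EZ, ZW) = 90.00° ✓; |ZW| = 11.70 ✓; ∠ZWN = 117.0° ✓; |WN| = 13.40 ✓; ∠WNB = 144.2° ✓; |NB| = 31.60 ✗.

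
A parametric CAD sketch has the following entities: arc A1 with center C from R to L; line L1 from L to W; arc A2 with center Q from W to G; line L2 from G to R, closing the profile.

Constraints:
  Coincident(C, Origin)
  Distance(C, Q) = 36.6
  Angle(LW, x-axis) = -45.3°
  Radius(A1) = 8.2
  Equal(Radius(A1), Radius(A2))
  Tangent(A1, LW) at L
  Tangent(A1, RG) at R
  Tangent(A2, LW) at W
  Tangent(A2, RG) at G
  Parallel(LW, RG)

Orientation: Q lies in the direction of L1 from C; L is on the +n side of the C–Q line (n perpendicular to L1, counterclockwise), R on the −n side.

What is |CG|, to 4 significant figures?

37.51

The slot axis is L1's direction at -45.3°, so u = (cos -45.3°, sin -45.3°) = (0.7034, -0.7108) and n = (−sin -45.3°, cos -45.3°) = (0.7108, 0.7034). C is at the origin and Q lies 36.6 along u from C, so Q = 36.6·u = (25.74, -26.02). Tangency of A1 to both parallel lines with radius 8.2 puts L and R at C ± 8.2·n: L = (5.829, 5.768), R = (-5.829, -5.768). Equal radii place W and G the same way about Q: W = Q + 8.2·n = (31.57, -20.25), G = Q − 8.2·n = (19.92, -31.78). Then |CG| = |G − C| = 37.51.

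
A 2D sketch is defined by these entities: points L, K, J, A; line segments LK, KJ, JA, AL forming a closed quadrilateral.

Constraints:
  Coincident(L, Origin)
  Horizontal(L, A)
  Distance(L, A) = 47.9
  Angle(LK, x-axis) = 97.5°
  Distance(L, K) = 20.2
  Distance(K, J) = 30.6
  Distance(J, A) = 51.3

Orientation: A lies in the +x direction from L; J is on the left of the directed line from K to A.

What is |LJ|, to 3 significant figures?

46.0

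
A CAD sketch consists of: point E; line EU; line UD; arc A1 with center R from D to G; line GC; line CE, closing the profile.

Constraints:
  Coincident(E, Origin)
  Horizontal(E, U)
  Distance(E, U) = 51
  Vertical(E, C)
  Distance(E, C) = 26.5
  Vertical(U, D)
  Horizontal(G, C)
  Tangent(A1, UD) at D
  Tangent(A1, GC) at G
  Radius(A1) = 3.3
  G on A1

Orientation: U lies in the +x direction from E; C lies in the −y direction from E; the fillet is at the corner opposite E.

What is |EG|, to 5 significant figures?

54.567

E is at the origin; E and U share the same y with |EU| = 51.0 and U on the +x side, so U = (51.000, 0.0000). EC is vertical with |EC| = 26.5 and C on the −y side, so C = (0.0000, -26.500). The virtual corner opposite E is at (51.000, -26.500). Tangency of A1 to UD means the radius RD is perpendicular to UD and since A1 is tangent to GC there, RG ⟂ GC, with radius 3.3, so the center R sits 3.3 in from both sides at R = (47.700, -23.200). That places the tangent points at D = (51.000, -23.200) on UD and G = (47.700, -26.500) on GC. Then |EG| = |G − E| = 54.567.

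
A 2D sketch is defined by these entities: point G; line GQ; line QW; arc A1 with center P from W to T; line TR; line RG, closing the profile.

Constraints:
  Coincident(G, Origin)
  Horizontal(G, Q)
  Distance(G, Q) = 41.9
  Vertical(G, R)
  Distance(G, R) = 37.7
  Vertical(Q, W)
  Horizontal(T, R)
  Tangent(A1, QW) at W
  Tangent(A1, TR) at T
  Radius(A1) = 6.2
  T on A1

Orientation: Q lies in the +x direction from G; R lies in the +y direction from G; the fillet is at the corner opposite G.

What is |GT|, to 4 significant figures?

51.92

The virtual corner opposite G is at (41.90, 37.70). Tangency of A1 to QW means the radius PW is perpendicular to QW and since A1 is tangent to TR there, PT ⟂ TR, with radius 6.2, so the center P sits 6.2 in from both sides at P = (35.70, 31.50). That places the tangent points at W = (41.90, 31.50) on QW and T = (35.70, 37.70) on TR. Then |GT| = |T − G| = 51.92.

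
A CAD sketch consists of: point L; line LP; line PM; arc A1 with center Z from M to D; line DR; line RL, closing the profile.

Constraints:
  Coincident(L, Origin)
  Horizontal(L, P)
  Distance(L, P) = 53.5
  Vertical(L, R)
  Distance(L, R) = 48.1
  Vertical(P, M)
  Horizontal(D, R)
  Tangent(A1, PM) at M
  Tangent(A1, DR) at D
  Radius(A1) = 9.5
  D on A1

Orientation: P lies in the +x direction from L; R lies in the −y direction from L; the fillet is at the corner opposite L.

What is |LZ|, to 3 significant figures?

58.5

L is at the origin; L and P share the same y with |LP| = 53.5 and P on the +x side, so P = (53.5, 0.00). LR is vertical with |LR| = 48.1 and R on the −y side, so R = (0.00, -48.1). The virtual corner opposite L is at (53.5, -48.1). The tangent condition forces ZM to be normal to PM and A1 meets DR tangentially, so ZD is at right angles to DR, with radius 9.5, so the center Z sits 9.5 in from both sides at Z = (44.0, -38.6). Then |LZ| = |Z − L| = 58.5.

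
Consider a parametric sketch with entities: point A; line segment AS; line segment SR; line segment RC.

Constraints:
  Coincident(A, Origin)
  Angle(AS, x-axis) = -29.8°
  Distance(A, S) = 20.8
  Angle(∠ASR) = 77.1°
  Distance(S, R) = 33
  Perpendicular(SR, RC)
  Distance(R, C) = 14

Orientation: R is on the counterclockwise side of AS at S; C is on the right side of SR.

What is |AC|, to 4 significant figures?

44.48

A is at the origin; AS runs at -29.8° with length 20.8, so S = 20.8·(cos -29.8°, sin -29.8°) = (18.05, -10.34). ∠ASR = 77.1°, so SR runs at -29.8° + (180° − 77.1°) = 73.10° from the x-axis; with |SR| = 33.0, R = S + 33.0·(cos 73.10°, sin 73.10°) = (27.64, 21.24). SR ⟂ RC; with |RC| = 14.0 on the right of SR, C = R + 14.0·(0.9568, -0.2907) = (41.04, 17.17). Then |AC| = |C − A| = 44.48.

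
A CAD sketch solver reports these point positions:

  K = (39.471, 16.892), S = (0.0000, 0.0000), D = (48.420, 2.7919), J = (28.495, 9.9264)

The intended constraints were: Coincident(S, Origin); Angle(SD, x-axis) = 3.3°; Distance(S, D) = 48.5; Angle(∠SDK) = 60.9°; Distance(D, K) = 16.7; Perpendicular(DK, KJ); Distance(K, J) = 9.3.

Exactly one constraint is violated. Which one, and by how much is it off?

Distance(K, J) = 9.3 — off by 3.70.

S = (0.00, 0.00) ✓; SD at 3.300° ✓; |SD| = 48.50 ✓; ∠SDK = 60.90° ✓; |DK| = 16.70 ✓; ∠(DK, KJ) = 90.00° ✓; |KJ| = 13.00 ✗.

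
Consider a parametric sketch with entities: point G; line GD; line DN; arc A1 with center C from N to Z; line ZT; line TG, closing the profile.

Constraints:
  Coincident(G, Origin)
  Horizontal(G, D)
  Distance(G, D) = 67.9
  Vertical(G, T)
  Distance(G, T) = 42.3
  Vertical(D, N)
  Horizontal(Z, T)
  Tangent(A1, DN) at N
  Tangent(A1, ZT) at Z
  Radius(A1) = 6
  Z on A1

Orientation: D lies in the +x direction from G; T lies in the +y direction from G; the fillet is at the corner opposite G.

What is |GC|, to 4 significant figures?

71.76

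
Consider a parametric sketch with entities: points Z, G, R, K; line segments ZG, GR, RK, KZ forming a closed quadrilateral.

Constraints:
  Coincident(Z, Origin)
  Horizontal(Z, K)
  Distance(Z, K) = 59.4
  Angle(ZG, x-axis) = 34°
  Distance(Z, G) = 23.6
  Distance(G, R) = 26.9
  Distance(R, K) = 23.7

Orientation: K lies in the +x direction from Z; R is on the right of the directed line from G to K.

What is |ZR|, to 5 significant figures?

37.614

Z is at the origin; Z and K share the same y with |ZK| = 59.4 and K in +x, so K = (59.4, 0). ZG runs at 34.0° with |ZG| = 23.6, so G = (19.565, 13.197). R is determined by |GR| = 26.9 and |RK| = 23.7 together: it lies at the intersection of circle(G, 26.9) and circle(K, 23.7). With |GK| = 41.964, the foot of the radical line on GK is 22.911 from G and the perpendicular offset is √(26.9² − 22.911²) = 14.096. Taking the right-of-GK solution: R = (36.881, -7.3887).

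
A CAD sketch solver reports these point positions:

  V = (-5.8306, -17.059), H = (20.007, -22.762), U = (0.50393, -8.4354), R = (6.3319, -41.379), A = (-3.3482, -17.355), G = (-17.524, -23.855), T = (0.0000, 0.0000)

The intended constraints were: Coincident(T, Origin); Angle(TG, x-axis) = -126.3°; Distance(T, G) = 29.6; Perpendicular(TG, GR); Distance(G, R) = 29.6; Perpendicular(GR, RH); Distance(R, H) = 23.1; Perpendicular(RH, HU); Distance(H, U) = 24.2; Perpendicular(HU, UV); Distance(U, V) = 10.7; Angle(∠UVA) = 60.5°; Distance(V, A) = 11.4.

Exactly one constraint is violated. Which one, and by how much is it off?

Distance(V, A) = 11.4 — off by 8.90.

T = (0.00, 0.00) ✓; TG at -126.3° ✓; |TG| = 29.60 ✓; ∠(TG, GR) = 90.00° ✓; |GR| = 29.60 ✓; ∠(GR, RH) = 90.00° ✓; |RH| = 23.10 ✓; ∠(RH, HU) = 90.00° ✓; |HU| = 24.20 ✓; ∠(HU, UV) = 90.00° ✓; |UV| = 10.70 ✓; ∠UVA = 60.50° ✓; |VA| = 2.500 ✗.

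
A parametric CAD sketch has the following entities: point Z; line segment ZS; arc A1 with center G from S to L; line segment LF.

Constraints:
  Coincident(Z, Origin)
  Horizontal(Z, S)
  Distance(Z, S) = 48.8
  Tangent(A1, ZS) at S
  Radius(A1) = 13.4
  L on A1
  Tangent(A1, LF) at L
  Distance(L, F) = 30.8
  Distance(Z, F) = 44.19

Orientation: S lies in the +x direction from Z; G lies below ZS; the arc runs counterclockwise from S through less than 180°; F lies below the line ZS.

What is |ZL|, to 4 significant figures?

37.35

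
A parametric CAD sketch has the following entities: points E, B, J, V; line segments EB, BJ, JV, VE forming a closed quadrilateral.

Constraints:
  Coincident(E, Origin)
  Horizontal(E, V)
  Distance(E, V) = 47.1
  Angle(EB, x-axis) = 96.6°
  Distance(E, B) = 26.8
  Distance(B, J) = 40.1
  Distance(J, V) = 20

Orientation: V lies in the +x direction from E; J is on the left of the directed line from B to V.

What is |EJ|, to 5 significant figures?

39.306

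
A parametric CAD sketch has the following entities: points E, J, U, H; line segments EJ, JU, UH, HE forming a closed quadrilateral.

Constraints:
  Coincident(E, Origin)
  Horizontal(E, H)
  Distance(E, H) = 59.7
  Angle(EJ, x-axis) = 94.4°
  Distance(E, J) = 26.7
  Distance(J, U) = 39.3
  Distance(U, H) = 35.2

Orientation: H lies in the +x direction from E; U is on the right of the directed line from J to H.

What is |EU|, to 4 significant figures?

24.68

E is at the origin; E and H share the same y with |EH| = 59.7 and H in +x, so H = (59.7, 0). EJ runs at 94.4° with |EJ| = 26.7, so J = (-2.048, 26.62). U is determined by |JU| = 39.3 and |UH| = 35.2 together: it lies at the intersection of circle(J, 39.3) and circle(H, 35.2). With |JH| = 67.24, the foot of the radical line on JH is 35.89 from J and the perpendicular offset is √(39.3² − 35.89²) = 16.01. Taking the right-of-JH solution: U = (24.57, -2.287).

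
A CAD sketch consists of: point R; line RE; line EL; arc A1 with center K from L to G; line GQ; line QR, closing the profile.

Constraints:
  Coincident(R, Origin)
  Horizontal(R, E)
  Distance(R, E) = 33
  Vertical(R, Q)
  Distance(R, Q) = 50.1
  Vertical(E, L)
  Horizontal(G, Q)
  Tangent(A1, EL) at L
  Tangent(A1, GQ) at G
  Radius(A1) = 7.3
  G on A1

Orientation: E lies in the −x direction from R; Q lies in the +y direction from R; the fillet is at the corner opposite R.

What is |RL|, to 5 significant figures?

54.045

The virtual corner opposite R is at (-33.000, 50.100). A1 meets EL tangentially, so KL is at right angles to EL and the tangent condition forces KG to be normal to GQ, with radius 7.3, so the center K sits 7.3 in from both sides at K = (-25.700, 42.800). That places the tangent points at L = (-33.000, 42.800) on EL and G = (-25.700, 50.100) on GQ. Then |RL| = |L − R| = 54.045.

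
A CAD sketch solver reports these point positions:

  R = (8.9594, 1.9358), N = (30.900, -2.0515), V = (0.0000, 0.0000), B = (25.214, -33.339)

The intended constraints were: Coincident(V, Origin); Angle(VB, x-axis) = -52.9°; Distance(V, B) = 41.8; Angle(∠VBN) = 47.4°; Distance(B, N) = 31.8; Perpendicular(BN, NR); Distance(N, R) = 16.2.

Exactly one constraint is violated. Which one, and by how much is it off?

Distance(N, R) = 16.2 — off by 6.10.

V = (0.00, 0.00) ✓; VB at -52.90° ✓; |VB| = 41.80 ✓; ∠VBN = 47.40° ✓; |BN| = 31.80 ✓; ∠(BN, NR) = 90.00° ✓; |NR| = 22.30 ✗.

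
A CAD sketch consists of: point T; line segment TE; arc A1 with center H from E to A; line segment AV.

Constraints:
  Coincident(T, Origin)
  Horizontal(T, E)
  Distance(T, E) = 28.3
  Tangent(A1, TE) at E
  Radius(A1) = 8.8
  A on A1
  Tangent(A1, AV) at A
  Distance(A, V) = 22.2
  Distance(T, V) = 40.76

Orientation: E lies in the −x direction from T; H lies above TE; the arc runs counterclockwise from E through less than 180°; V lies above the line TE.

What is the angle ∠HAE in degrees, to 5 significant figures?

38.502°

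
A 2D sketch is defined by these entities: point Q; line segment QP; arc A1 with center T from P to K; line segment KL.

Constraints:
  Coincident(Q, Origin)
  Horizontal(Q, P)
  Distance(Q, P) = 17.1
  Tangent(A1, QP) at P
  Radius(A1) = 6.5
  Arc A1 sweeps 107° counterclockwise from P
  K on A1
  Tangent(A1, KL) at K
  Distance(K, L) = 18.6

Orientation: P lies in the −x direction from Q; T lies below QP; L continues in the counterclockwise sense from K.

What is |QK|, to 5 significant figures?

24.783

Q is at the origin; Q and P share the same y with |QP| = 17.1 and P on the −x side, so P = (-17.100, 0.0000). Since A1 is tangent to QP there, TP ⟂ QP, so T = P + (0, -6.5) = (-17.100, -6.5000). On A1, P sits at bearing 90° from T; a 107° counterclockwise sweep puts K at bearing 197°, so K = T + 6.5·(cos 197°, sin 197°) = (-23.316, -8.4004). Then |QK| = |K − Q| = 24.783.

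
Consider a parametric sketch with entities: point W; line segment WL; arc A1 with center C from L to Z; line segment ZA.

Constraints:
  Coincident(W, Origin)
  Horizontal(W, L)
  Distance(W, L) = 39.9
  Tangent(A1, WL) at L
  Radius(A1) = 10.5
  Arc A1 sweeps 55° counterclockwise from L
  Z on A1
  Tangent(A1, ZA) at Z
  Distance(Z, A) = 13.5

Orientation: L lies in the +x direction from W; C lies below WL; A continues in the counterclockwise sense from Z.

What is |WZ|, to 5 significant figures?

31.618

A1 meets WL tangentially, so CL is at right angles to WL, so C = L + (0, -10.5) = (39.900, -10.500). On A1, L sits at bearing 90° from C; a 55° counterclockwise sweep puts Z at bearing 145°, so Z = C + 10.5·(cos 145°, sin 145°) = (31.299, -4.4774). Then |WZ| = |Z − W| = 31.618.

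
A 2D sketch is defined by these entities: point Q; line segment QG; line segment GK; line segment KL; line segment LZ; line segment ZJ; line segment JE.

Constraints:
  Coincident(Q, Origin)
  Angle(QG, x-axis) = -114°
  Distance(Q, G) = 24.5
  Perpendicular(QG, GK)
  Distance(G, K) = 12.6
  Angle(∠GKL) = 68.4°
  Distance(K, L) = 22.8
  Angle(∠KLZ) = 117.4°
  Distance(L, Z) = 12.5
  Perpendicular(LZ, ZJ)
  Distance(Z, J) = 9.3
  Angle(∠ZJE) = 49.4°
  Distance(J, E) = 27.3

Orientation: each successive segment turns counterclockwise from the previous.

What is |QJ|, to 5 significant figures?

14.544

Q is at the origin; QG runs at -114.0° with length 24.5, so G = (-9.9650, -22.382). The perpendicularity gives GK at right angles to QG, so GK runs at -24.000°; with |GK| = 12.6, K = (1.5456, -27.507). ∠GKL = 68.4° gives KL at 87.600° from the x-axis; with |KL| = 22.8, L = (2.5004, -4.7267). ∠KLZ = 117.4° gives LZ at 150.20° from the x-axis; with |LZ| = 12.5, Z = (-8.3467, 1.4854). LZ ⟂ ZJ, so ZJ runs at -119.80°; with |ZJ| = 9.3, J = (-12.969, -6.5848). Then |QJ| = |J − Q| = 14.544.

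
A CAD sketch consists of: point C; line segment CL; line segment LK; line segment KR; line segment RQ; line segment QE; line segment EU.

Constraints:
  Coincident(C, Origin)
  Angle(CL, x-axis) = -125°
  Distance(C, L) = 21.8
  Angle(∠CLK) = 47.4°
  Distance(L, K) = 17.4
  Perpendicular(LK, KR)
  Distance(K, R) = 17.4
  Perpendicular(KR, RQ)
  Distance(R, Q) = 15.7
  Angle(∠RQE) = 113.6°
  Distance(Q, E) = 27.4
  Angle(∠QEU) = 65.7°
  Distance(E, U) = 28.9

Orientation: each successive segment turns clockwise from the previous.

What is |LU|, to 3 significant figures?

21.0

C is at the origin; CL runs at -125.0° with length 21.8, so L = (-12.5, -17.9). ∠CLK = 47.4° gives LK at 102° from the x-axis; with |LK| = 17.4, K = (-16.2, -0.863). LK is perpendicular to KR, so KR runs at 12.4°; with |KR| = 17.4, R = (0.754, 2.87). KR ⟂ RQ, so RQ runs at -77.6°; with |RQ| = 15.7, Q = (4.13, -12.5). ∠RQE = 113.6° gives QE at -144° from the x-axis; with |QE| = 27.4, E = (-18.0, -28.6). ∠QEU = 65.7° gives EU at 102° from the x-axis; with |EU| = 28.9, U = (-23.9, -0.267). Then |LU| = |U − L| = 21.0.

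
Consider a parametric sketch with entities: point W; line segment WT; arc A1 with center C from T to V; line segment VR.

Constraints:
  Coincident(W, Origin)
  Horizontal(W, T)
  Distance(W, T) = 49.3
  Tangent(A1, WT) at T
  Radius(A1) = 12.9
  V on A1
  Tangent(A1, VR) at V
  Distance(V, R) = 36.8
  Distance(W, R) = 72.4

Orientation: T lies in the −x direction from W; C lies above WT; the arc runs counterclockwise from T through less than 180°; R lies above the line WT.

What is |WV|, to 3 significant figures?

41.2

W is at the origin; W and T share the same y with |WT| = 49.3 and T on the −x side, so T = (-49.3, 0.00). Tangency of A1 to WT means the radius CT is perpendicular to WT, so C = T + (0, 12.9) = (-49.3, 12.9). Since CV ⟂ VR (tangency), |CR| = √(12.9² + 36.8²) = 39.0 regardless of where V sits on A1. So R lies on both circle(W, 72.4) and circle(C, 39.0); the above-WT intersection is R = (-50.5, 51.9). V is the foot of the tangent from R: V = (-37.3, 17.5).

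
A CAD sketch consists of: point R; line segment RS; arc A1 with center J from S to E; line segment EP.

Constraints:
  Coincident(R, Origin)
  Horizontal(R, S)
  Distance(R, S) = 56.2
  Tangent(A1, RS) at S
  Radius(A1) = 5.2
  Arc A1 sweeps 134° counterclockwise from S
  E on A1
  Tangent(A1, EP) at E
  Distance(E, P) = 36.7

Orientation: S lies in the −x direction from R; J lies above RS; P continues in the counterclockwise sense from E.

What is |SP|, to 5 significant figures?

41.390

R is at the origin; R and S share the same y with |RS| = 56.2 and S on the −x side, so S = (-56.200, 0.0000). A1 meets RS tangentially, so JS is at right angles to RS, so J = S + (0, 5.2) = (-56.200, 5.2000). On A1, S sits at bearing -90° from J; a 134° counterclockwise sweep puts E at bearing 44°, so E = J + 5.2·(cos 44°, sin 44°) = (-52.459, 8.8122). Tangency of A1 to EP means the radius JE is perpendicular to EP, so EP runs along (−sin 44°, cos 44°); with |EP| = 36.7, P = (-77.953, 35.212). Then |SP| = |P − S| = 41.390.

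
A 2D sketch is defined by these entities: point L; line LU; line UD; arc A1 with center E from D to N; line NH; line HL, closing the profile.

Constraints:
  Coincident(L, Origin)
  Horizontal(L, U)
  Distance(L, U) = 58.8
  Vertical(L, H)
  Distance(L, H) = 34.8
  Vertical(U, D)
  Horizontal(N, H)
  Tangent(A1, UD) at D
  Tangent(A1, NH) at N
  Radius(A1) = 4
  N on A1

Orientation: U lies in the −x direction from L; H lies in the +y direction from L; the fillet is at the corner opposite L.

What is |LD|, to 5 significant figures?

66.378

The virtual corner opposite L is at (-58.800, 34.800). The tangent condition forces ED to be normal to UD and the tangent condition forces EN to be normal to NH, with radius 4.0, so the center E sits 4.0 in from both sides at E = (-54.800, 30.800). That places the tangent points at D = (-58.800, 30.800) on UD and N = (-54.800, 34.800) on NH. Then |LD| = |D − L| = 66.378.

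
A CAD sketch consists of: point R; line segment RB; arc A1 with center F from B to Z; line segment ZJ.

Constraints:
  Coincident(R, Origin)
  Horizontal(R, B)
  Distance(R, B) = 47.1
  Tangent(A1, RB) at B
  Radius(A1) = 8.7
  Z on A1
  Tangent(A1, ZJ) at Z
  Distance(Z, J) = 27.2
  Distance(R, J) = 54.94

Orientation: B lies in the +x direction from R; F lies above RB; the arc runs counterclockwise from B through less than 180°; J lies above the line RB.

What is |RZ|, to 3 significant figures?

56.2

Checks: |FZ| = 8.700 ✓; ∠(FZ, ZJ) = 90.00° ✓; |ZJ| = 27.20 ✓; |RJ| = 54.94 ✓.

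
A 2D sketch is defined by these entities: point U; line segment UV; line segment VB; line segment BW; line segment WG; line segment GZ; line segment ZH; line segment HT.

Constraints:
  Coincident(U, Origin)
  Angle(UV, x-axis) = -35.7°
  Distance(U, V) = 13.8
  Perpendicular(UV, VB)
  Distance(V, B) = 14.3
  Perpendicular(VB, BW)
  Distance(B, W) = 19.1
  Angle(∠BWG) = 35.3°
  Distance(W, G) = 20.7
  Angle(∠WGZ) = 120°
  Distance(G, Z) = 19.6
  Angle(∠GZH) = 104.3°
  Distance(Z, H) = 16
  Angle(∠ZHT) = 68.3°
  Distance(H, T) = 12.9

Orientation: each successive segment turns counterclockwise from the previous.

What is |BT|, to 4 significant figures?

5.413

U is at the origin; UV runs at -35.7° with length 13.8, so V = (11.21, -8.053). UV is perpendicular to VB, so VB runs at 54.30°; with |VB| = 14.3, B = (19.55, 3.560). The perpendicularity gives BW at right angles to VB, so BW runs at 144.3°; with |BW| = 19.1, W = (4.041, 14.71). ∠BWG = 35.3° gives WG at -71.00° from the x-axis; with |WG| = 20.7, G = (10.78, -4.867). ∠WGZ = 120.0° gives GZ at -11.00° from the x-axis; with |GZ| = 19.6, Z = (30.02, -8.607). ∠GZH = 104.3° gives ZH at 64.70° from the x-axis; with |ZH| = 16.0, H = (36.86, 5.859). ∠ZHT = 68.3° gives HT at 176.4° from the x-axis; with |HT| = 12.9, T = (23.98, 6.669). Then |BT| = |T − B| = 5.413.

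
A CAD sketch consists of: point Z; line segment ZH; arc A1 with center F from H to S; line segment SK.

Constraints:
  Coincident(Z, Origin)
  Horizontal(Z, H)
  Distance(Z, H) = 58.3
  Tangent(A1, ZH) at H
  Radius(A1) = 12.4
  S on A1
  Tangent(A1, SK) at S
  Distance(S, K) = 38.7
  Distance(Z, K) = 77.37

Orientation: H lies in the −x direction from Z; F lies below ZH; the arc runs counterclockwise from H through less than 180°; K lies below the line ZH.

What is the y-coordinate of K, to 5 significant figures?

-52.992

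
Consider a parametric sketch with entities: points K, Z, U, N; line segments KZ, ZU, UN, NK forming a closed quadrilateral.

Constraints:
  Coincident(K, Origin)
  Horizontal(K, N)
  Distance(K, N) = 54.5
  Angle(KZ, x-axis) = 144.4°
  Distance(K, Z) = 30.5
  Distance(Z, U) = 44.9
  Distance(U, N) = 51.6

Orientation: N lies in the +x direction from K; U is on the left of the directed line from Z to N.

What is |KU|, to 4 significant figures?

38.80

Checks: |ZU| = 44.90 ✓; |UN| = 51.60 ✓.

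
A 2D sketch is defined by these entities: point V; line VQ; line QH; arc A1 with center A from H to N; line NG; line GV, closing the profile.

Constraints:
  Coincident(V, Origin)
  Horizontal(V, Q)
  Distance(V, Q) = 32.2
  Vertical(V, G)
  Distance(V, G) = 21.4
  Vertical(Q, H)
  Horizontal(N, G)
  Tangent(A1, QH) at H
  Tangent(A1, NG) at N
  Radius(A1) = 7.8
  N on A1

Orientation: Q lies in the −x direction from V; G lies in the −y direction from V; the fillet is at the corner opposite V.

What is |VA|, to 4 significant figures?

27.93

V is at the origin; VQ is horizontal with |VQ| = 32.2 and Q on the −x side, so Q = (-32.20, 0.000). V and G share the same x with |VG| = 21.4 and G on the −y side, so G = (0.000, -21.40). The virtual corner opposite V is at (-32.20, -21.40). Tangency of A1 to QH means the radius AH is perpendicular to QH and tangency of A1 to NG means the radius AN is perpendicular to NG, with radius 7.8, so the center A sits 7.8 in from both sides at A = (-24.40, -13.60). Then |VA| = |A − V| = 27.93.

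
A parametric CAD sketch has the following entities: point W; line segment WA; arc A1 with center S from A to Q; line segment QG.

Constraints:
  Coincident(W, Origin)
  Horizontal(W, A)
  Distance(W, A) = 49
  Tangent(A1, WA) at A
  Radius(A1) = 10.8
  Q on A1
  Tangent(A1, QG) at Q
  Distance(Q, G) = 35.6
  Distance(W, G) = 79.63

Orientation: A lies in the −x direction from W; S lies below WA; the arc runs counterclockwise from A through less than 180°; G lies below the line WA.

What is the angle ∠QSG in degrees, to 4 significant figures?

73.12°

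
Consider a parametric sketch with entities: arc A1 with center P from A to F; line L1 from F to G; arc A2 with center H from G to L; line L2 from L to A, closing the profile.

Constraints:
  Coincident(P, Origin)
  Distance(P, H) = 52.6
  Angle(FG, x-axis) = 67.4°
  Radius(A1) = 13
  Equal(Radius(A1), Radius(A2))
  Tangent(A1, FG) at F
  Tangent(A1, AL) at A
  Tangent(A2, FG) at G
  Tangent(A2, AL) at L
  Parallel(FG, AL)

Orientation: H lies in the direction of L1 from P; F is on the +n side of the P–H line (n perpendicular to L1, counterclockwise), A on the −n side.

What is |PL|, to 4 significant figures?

54.18

The slot axis is L1's direction at 67.4°, so u = (cos 67.4°, sin 67.4°) = (0.3843, 0.9232) and n = (−sin 67.4°, cos 67.4°) = (-0.9232, 0.3843). P is at the origin and H lies 52.6 along u from P, so H = 52.6·u = (20.21, 48.56). Tangency of A1 to both parallel lines with radius 13.0 puts F and A at P ± 13.0·n: F = (-12.00, 4.996), A = (12.00, -4.996). Equal radii place G and L the same way about H: G = H + 13.0·n = (8.212, 53.56), L = H − 13.0·n = (32.22, 43.57). Then |PL| = |L − P| = 54.18.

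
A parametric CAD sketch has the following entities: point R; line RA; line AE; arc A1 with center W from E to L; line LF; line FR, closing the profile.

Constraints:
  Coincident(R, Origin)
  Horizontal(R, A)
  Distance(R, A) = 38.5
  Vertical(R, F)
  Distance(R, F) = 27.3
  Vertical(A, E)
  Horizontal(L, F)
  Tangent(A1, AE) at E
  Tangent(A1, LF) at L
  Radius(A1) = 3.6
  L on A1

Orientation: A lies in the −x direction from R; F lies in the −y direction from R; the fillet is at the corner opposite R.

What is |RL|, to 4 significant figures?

44.31

The virtual corner opposite R is at (-38.50, -27.30). Since A1 is tangent to AE there, WE ⟂ AE and A1 meets LF tangentially, so WL is at right angles to LF, with radius 3.6, so the center W sits 3.6 in from both sides at W = (-34.90, -23.70). That places the tangent points at E = (-38.50, -23.70) on AE and L = (-34.90, -27.30) on LF. Then |RL| = |L − R| = 44.31.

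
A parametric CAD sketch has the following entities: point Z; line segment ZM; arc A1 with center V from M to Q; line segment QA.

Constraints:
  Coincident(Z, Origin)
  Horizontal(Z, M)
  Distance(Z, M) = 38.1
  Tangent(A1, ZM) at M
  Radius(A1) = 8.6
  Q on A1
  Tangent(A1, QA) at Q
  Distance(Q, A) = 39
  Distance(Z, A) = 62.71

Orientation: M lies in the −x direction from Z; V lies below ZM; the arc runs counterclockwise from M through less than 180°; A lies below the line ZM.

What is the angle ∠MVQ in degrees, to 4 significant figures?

100.1°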